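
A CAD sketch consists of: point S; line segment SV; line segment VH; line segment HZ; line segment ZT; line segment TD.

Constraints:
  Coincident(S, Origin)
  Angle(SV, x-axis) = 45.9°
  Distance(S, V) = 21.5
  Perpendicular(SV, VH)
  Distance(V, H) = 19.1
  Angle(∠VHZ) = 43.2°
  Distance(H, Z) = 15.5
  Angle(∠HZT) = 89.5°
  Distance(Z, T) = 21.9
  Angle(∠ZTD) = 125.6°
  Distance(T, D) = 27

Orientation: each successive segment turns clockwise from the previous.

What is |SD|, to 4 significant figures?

53.45

∠HZT = 89.5° gives ZT at 88.60° from the x-axis; with |ZT| = 21.9, T = (13.72, 24.28). ∠ZTD = 125.6° gives TD at 34.20° from the x-axis; with |TD| = 27.0, D = (36.05, 39.46). Then |SD| = |D − S| = 53.45.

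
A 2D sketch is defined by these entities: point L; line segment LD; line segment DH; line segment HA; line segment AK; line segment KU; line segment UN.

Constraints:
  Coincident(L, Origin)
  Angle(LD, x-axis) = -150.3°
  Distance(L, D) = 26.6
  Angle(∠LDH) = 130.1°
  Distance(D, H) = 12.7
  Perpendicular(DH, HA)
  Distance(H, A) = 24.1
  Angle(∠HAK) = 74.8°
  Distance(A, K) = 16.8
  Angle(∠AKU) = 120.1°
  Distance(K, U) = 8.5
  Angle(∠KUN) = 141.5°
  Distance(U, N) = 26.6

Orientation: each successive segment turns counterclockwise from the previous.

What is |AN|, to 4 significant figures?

37.80

∠AKU = 120.1° gives KU at 154.7° from the x-axis; with |KU| = 8.5, U = (-10.78, -9.647). ∠KUN = 141.5° gives UN at -166.8° from the x-axis; with |UN| = 26.6, N = (-36.68, -15.72). Then |AN| = |N − A| = 37.80.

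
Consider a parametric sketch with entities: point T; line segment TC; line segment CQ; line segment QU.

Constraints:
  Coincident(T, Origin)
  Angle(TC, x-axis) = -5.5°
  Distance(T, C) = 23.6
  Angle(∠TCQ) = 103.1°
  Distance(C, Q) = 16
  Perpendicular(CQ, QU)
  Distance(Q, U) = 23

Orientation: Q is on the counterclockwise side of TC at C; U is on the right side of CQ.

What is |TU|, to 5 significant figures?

50.700

T is at the origin; TC runs at -5.5° with length 23.6, so C = 23.6·(cos -5.5°, sin -5.5°) = (23.491, -2.2620). ∠TCQ = 103.1°, so CQ runs at -5.5° + (180° − 103.1°) = 71.400° from the x-axis; with |CQ| = 16.0, Q = C + 16.0·(cos 71.400°, sin 71.400°) = (28.595, 12.902). CQ ⟂ QU; with |QU| = 23.0 on the right of CQ, U = Q + 23.0·(0.94777, -0.31896) = (50.393, 5.5663). Then |TU| = |U − T| = 50.700.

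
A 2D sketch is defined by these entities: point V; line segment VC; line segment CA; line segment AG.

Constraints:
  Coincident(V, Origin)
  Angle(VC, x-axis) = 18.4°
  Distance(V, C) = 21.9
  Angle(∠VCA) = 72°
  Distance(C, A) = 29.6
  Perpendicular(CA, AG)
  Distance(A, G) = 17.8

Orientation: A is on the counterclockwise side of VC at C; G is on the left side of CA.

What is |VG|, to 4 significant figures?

23.03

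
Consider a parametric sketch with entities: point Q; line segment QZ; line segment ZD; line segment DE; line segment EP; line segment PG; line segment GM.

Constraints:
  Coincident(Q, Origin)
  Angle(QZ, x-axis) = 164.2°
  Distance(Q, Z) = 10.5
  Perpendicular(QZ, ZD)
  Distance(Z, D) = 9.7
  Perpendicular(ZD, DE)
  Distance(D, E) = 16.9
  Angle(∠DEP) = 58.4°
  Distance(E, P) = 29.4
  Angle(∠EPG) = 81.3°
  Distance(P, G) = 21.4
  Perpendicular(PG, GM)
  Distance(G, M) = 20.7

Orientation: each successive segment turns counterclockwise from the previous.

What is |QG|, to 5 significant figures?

25.371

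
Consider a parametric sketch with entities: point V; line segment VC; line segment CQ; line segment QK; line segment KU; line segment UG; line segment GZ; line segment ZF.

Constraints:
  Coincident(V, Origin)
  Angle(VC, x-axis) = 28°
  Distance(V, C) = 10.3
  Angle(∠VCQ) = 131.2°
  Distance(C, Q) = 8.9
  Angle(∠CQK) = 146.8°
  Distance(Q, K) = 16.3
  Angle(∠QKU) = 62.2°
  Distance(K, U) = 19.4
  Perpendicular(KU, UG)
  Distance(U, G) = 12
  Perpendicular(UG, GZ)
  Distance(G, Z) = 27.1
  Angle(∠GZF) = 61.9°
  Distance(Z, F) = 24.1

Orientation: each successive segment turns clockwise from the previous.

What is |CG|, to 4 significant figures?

7.839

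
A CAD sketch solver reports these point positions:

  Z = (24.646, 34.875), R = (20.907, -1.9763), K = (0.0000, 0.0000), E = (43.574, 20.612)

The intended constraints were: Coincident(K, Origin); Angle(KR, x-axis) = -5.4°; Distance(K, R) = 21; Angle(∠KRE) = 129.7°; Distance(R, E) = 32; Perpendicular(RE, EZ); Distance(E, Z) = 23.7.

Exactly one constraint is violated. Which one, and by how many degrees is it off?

Perpendicular(RE, EZ) — off by 8.10°.

K = (0.00, 0.00) ✓; KR at -5.400° ✓; |KR| = 21.00 ✓; ∠KRE = 129.7° ✓; |RE| = 32.00 ✓; ∠(RE, EZ) = 98.10° ✗; |EZ| = 23.70 ✓.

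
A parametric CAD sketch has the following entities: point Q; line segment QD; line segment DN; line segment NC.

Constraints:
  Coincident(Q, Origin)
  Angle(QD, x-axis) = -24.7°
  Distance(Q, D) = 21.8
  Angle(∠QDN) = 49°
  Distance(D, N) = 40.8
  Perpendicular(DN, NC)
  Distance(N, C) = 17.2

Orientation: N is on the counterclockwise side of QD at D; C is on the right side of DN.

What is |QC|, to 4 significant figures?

42.83

Q is at the origin; QD runs at -24.7° with length 21.8, so D = 21.8·(cos -24.7°, sin -24.7°) = (19.81, -9.110). ∠QDN = 49.0°, so DN runs at -24.7° + (180° − 49.0°) = 106.3° from the x-axis; with |DN| = 40.8, N = D + 40.8·(cos 106.3°, sin 106.3°) = (8.354, 30.05). DN ⟂ NC; with |NC| = 17.2 on the right of DN, C = N + 17.2·(0.9598, 0.2807) = (24.86, 34.88). Then |QC| = |C − Q| = 42.83.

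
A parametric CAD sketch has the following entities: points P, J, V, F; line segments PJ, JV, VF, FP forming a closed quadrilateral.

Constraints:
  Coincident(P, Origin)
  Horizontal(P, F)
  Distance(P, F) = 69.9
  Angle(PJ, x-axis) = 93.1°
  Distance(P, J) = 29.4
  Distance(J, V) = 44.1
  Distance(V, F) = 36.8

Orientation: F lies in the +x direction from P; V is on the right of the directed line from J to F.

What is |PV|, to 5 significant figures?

33.240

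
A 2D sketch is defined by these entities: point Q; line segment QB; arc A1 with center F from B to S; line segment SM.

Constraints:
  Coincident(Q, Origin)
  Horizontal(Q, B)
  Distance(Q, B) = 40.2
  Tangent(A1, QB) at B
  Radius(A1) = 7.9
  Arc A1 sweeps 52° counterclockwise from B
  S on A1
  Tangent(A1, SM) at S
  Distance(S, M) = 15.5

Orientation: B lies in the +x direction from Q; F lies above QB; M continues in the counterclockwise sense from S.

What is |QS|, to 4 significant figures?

46.52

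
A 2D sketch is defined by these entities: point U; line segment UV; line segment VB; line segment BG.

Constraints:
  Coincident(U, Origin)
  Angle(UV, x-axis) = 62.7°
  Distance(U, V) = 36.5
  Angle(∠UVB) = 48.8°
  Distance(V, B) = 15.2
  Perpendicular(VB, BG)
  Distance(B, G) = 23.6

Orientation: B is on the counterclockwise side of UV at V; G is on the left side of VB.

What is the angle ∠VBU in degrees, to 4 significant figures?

107.8°

U is at the origin; UV runs at 62.7° with length 36.5, so V = 36.5·(cos 62.7°, sin 62.7°) = (16.74, 32.43). ∠UVB = 48.8°, so VB runs at 62.7° + (180° − 48.8°) = 193.9° from the x-axis; with |VB| = 15.2, B = V + 15.2·(cos 193.9°, sin 193.9°) = (1.986, 28.78). Then cos ∠VBU = BV·BU / (|BV||BU|), giving 107.8°.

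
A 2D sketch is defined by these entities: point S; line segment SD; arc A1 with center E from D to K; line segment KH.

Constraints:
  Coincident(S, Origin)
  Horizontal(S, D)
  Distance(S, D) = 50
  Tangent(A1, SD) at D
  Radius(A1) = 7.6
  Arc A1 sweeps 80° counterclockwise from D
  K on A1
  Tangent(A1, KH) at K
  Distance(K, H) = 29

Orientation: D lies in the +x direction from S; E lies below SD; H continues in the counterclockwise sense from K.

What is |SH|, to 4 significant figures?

51.17

On A1, D sits at bearing 90° from E; an 80° counterclockwise sweep puts K at bearing 170°, so K = E + 7.6·(cos 170°, sin 170°) = (42.52, -6.280). A1 meets KH tangentially, so EK is at right angles to KH, so KH runs along (−sin 170°, cos 170°); with |KH| = 29.0, H = (37.48, -34.84). Then |SH| = |H − S| = 51.17.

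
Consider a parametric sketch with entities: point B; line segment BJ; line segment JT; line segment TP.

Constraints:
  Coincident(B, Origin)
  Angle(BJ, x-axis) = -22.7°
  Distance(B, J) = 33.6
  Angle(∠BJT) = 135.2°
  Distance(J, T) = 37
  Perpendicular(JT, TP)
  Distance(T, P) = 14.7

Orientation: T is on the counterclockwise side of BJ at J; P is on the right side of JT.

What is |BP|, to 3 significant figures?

71.9

B is at the origin; BJ runs at -22.7° with length 33.6, so J = 33.6·(cos -22.7°, sin -22.7°) = (31.0, -13.0). ∠BJT = 135.2°, so JT runs at -22.7° + (180° − 135.2°) = 22.1° from the x-axis; with |JT| = 37.0, T = J + 37.0·(cos 22.1°, sin 22.1°) = (65.3, 0.954). JT is perpendicular to TP; with |TP| = 14.7 on the right of JT, P = T + 14.7·(0.376, -0.927) = (70.8, -12.7). Then |BP| = |P − B| = 71.9.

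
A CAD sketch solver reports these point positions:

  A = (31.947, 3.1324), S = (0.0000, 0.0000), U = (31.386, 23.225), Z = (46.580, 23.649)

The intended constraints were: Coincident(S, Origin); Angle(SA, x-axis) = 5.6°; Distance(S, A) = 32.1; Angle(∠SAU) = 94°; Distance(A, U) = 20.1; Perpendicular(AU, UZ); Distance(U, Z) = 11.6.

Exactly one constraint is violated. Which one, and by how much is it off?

Distance(U, Z) = 11.6 — off by 3.60.

S = (0.00, 0.00) ✓; SA at 5.600° ✓; |SA| = 32.10 ✓; ∠SAU = 94.00° ✓; |AU| = 20.10 ✓; ∠(AU, UZ) = 90.00° ✓; |UZ| = 15.20 ✗.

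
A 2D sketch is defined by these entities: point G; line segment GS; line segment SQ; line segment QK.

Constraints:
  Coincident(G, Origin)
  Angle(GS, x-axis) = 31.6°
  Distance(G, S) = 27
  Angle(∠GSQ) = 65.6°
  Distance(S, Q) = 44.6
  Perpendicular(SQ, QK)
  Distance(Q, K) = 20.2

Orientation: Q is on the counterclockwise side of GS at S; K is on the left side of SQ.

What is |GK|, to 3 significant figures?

33.7

G is at the origin; GS runs at 31.6° with length 27.0, so S = 27.0·(cos 31.6°, sin 31.6°) = (23.0, 14.1). ∠GSQ = 65.6°, so SQ runs at 31.6° + (180° − 65.6°) = 146° from the x-axis; with |SQ| = 44.6, Q = S + 44.6·(cos 146°, sin 146°) = (-14.0, 39.1). SQ is perpendicular to QK; with |QK| = 20.2 on the left of SQ, K = Q + 20.2·(-0.559, -0.829) = (-25.3, 22.3). Then |GK| = |K − G| = 33.7.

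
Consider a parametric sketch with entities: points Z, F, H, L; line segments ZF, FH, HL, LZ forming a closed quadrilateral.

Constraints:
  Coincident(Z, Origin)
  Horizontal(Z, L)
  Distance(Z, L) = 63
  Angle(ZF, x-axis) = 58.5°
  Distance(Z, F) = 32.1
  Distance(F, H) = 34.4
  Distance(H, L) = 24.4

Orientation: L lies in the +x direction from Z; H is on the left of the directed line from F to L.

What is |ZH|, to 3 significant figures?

54.8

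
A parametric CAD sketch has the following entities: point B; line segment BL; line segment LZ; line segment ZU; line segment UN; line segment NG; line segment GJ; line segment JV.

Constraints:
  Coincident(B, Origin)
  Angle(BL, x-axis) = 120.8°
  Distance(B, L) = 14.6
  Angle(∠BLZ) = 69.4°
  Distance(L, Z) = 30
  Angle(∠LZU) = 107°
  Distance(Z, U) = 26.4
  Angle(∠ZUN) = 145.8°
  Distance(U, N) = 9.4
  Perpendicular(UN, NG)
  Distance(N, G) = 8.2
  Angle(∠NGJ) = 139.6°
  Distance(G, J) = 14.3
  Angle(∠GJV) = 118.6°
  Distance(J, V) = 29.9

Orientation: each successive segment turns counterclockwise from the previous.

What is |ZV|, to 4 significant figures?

7.535

B is at the origin; BL runs at 120.8° with length 14.6, so L = (-7.476, 12.54). ∠BLZ = 69.4° gives LZ at -128.6° from the x-axis; with |LZ| = 30.0, Z = (-26.19, -10.90). ∠LZU = 107.0° gives ZU at -55.60° from the x-axis; with |ZU| = 26.4, U = (-11.28, -32.69). ∠ZUN = 145.8° gives UN at -21.40° from the x-axis; with |UN| = 9.4, N = (-2.525, -36.12). UN ⟂ NG, so NG runs at 68.60°; with |NG| = 8.2, G = (0.4668, -28.48). ∠NGJ = 139.6° gives GJ at 109.0° from the x-axis; with |GJ| = 14.3, J = (-4.189, -14.96). ∠GJV = 118.6° gives JV at 170.4° from the x-axis; with |JV| = 29.9, V = (-33.67, -9.976). Then |ZV| = |V − Z| = 7.535.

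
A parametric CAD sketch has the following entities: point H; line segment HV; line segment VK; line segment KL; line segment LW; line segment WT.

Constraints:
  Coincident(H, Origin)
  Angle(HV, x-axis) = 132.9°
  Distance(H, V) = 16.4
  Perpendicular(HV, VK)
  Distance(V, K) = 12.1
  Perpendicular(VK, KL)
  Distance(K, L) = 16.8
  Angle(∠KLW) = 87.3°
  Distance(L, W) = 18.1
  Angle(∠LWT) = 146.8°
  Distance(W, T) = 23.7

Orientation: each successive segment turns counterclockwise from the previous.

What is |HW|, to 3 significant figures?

6.00

H is at the origin; HV runs at 132.9° with length 16.4, so V = (-11.2, 12.0). HV is perpendicular to VK, so VK runs at -137°; with |VK| = 12.1, K = (-20.0, 3.78). VK ⟂ KL, so KL runs at -47.1°; with |KL| = 16.8, L = (-8.59, -8.53). ∠KLW = 87.3° gives LW at 45.6° from the x-axis; with |LW| = 18.1, W = (4.07, 4.40). Then |HW| = |W − H| = 6.00.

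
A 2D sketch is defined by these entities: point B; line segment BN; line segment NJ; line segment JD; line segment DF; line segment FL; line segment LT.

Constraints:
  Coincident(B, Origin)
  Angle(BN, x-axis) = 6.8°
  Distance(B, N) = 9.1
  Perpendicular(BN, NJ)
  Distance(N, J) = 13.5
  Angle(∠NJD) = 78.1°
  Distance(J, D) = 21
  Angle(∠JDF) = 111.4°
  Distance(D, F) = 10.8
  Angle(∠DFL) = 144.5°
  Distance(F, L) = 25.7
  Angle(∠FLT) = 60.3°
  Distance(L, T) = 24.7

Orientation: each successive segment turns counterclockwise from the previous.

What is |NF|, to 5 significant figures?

22.380

∠NJD = 78.1° gives JD at -161.30° from the x-axis; with |JD| = 21.0, D = (-12.454, 7.7496). ∠JDF = 111.4° gives DF at -92.700° from the x-axis; with |DF| = 10.8, F = (-12.963, -3.0384). Then |NF| = |F − N| = 22.380.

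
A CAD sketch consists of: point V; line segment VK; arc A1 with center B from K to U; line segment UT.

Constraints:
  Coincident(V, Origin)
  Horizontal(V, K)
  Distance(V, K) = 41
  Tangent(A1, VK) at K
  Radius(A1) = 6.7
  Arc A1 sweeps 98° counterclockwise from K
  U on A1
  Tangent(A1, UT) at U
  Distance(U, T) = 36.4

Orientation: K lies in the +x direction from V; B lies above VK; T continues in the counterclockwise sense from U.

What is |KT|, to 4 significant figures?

43.71

On A1, K sits at bearing -90° from B; a 98° counterclockwise sweep puts U at bearing 8°, so U = B + 6.7·(cos 8°, sin 8°) = (47.63, 7.632). A1 meets UT tangentially, so BU is at right angles to UT, so UT runs along (−sin 8°, cos 8°); with |UT| = 36.4, T = (42.57, 43.68). Then |KT| = |T − K| = 43.71.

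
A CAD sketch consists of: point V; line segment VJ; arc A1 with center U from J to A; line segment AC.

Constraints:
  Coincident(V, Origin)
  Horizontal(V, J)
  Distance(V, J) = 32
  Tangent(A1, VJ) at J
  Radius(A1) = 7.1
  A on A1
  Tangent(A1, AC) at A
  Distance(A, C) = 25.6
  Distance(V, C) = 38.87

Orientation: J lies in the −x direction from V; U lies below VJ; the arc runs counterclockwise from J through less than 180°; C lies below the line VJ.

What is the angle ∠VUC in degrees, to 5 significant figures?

81.105°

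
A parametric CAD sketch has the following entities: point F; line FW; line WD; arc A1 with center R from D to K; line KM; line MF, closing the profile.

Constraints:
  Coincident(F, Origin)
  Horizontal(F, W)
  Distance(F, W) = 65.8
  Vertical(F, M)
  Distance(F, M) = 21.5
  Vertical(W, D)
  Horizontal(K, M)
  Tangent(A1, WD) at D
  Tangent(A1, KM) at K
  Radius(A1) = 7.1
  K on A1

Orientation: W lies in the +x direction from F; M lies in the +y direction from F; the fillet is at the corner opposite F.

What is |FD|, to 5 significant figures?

67.357

The virtual corner opposite F is at (65.800, 21.500). Since A1 is tangent to WD there, RD ⟂ WD and since A1 is tangent to KM there, RK ⟂ KM, with radius 7.1, so the center R sits 7.1 in from both sides at R = (58.700, 14.400). That places the tangent points at D = (65.800, 14.400) on WD and K = (58.700, 21.500) on KM. Then |FD| = |D − F| = 67.357.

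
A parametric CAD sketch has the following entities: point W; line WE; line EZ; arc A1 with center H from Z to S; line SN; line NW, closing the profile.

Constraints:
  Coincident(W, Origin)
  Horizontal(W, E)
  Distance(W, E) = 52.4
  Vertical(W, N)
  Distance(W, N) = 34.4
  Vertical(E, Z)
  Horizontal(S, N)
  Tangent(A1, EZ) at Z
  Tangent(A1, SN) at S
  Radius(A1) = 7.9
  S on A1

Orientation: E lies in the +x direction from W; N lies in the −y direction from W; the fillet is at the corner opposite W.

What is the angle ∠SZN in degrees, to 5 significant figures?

36.426°

W is at the origin; W and E share the same y with |WE| = 52.4 and E on the +x side, so E = (52.400, 0.0000). WN is vertical with |WN| = 34.4 and N on the −y side, so N = (0.0000, -34.400). The virtual corner opposite W is at (52.400, -34.400). Since A1 is tangent to EZ there, HZ ⟂ EZ and the tangent condition forces HS to be normal to SN, with radius 7.9, so the center H sits 7.9 in from both sides at H = (44.500, -26.500). That places the tangent points at Z = (52.400, -26.500) on EZ and S = (44.500, -34.400) on SN. Then cos ∠SZN = ZS·ZN / (|ZS||ZN|), giving 36.426°.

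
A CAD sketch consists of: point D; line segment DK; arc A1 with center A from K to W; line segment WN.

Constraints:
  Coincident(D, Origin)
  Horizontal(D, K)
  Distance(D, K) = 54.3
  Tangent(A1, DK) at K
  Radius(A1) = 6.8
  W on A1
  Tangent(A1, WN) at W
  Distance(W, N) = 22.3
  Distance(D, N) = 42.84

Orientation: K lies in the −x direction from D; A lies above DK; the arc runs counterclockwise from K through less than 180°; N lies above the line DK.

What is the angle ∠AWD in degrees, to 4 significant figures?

151.7°

Checks: |AW| = 6.800 ✓; ∠(AW, WN) = 90.00° ✓; |WN| = 22.30 ✓; |DN| = 42.84 ✓.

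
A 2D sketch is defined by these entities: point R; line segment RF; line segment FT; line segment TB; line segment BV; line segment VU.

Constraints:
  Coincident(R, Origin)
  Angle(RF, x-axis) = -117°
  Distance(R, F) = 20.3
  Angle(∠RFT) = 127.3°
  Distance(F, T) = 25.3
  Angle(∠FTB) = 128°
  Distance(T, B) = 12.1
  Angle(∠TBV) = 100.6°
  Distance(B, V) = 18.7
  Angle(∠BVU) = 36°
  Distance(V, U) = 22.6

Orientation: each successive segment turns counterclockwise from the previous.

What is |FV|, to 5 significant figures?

31.155

∠FTB = 128.0° gives TB at -12.300° from the x-axis; with |TB| = 12.1, B = (13.578, -43.462). ∠TBV = 100.6° gives BV at 67.100° from the x-axis; with |BV| = 18.7, V = (20.854, -26.236). Then |FV| = |V − F| = 31.155.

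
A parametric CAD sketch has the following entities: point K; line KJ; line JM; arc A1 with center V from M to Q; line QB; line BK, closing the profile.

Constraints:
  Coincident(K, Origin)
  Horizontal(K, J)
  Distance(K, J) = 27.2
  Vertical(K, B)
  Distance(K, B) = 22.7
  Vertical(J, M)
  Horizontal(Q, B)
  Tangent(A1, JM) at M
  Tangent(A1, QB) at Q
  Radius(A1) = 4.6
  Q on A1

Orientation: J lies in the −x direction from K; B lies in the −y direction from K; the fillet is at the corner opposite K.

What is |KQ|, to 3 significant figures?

32.0

The virtual corner opposite K is at (-27.2, -22.7). A1 meets JM tangentially, so VM is at right angles to JM and the tangent condition forces VQ to be normal to QB, with radius 4.6, so the center V sits 4.6 in from both sides at V = (-22.6, -18.1). That places the tangent points at M = (-27.2, -18.1) on JM and Q = (-22.6, -22.7) on QB. Then |KQ| = |Q − K| = 32.0.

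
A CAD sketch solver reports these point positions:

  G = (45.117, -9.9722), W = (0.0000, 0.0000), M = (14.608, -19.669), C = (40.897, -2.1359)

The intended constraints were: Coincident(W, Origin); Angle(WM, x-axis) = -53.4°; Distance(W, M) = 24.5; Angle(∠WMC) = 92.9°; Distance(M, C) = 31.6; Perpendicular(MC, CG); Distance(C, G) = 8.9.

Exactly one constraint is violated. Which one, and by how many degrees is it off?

Perpendicular(MC, CG) — off by 5.40°.

W = (0.00, 0.00) ✓; WM at -53.40° ✓; |WM| = 24.50 ✓; ∠WMC = 92.90° ✓; |MC| = 31.60 ✓; ∠(MC, CG) = 95.40° ✗; |CG| = 8.900 ✓.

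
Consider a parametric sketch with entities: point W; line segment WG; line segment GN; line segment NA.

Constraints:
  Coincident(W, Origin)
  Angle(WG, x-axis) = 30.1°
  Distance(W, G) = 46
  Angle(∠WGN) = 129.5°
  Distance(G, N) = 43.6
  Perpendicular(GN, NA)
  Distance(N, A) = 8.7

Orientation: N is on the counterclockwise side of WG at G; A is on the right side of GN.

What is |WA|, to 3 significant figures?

85.2

W is at the origin; WG runs at 30.1° with length 46.0, so G = 46.0·(cos 30.1°, sin 30.1°) = (39.8, 23.1). ∠WGN = 129.5°, so GN runs at 30.1° + (180° − 129.5°) = 80.6° from the x-axis; with |GN| = 43.6, N = G + 43.6·(cos 80.6°, sin 80.6°) = (46.9, 66.1). The perpendicularity gives NA at right angles to GN; with |NA| = 8.7 on the right of GN, A = N + 8.7·(0.987, -0.163) = (55.5, 64.7). Then |WA| = |A − W| = 85.2.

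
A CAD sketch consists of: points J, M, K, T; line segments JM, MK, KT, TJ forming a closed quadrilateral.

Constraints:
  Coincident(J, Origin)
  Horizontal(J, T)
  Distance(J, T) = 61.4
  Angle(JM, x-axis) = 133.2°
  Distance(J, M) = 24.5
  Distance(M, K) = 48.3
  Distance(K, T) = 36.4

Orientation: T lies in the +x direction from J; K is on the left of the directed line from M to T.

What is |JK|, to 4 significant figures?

37.64

J is at the origin; JT is horizontal with |JT| = 61.4 and T in +x, so T = (61.4, 0). JM runs at 133.2° with |JM| = 24.5, so M = (-16.77, 17.86). K is determined by |MK| = 48.3 and |KT| = 36.4 together: it lies at the intersection of circle(M, 48.3) and circle(T, 36.4). With |MT| = 80.19, the foot of the radical line on MT is 46.38 from M and the perpendicular offset is √(48.3² − 46.38²) = 13.49. Taking the left-of-MT solution: K = (31.45, 20.68).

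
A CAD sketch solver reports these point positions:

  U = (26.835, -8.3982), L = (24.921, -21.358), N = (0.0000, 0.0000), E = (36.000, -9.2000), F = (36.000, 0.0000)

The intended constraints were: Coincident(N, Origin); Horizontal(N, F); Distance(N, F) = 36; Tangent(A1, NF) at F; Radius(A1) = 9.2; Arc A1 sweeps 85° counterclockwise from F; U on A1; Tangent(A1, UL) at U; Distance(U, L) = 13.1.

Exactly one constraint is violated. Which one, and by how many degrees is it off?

Tangent(A1, UL) at U — off by 3.40°.

N = (0.00, 0.00) ✓; N.y = 0.00, F.y = 0.00 ✓; |NF| = 36.00 ✓; ∠(EF, FN) = 90.00° ✓; |EF| = 9.200 ✓; bearing(E→U) − bearing(E→F) = 85.00° ✓; |EU| = 9.200 ✓; ∠(EU, UL) = 93.40° ✗; |UL| = 13.10 ✓.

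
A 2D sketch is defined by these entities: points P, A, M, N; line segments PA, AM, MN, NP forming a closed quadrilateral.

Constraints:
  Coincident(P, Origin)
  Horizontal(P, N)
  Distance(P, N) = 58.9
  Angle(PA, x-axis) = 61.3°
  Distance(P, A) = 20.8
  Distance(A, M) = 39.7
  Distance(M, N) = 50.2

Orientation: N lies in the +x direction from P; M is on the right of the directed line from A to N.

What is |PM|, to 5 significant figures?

25.192

P is at the origin; PN is horizontal with |PN| = 58.9 and N in +x, so N = (58.9, 0). PA runs at 61.3° with |PA| = 20.8, so A = (9.9886, 18.245). M is determined by |AM| = 39.7 and |MN| = 50.2 together: it lies at the intersection of circle(A, 39.7) and circle(N, 50.2). With |AN| = 52.203, the foot of the radical line on AN is 17.061 from A and the perpendicular offset is √(39.7² − 17.061²) = 35.847. Taking the right-of-AN solution: M = (13.445, -21.305).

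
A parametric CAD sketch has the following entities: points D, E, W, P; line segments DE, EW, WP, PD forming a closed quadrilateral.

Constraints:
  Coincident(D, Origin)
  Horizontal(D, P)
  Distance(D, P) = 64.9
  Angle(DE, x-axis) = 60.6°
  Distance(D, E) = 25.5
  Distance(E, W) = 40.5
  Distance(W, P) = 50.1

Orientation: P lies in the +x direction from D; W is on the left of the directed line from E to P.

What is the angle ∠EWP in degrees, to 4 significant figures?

77.00°

Checks: |EW| = 40.50 ✓; |WP| = 50.10 ✓.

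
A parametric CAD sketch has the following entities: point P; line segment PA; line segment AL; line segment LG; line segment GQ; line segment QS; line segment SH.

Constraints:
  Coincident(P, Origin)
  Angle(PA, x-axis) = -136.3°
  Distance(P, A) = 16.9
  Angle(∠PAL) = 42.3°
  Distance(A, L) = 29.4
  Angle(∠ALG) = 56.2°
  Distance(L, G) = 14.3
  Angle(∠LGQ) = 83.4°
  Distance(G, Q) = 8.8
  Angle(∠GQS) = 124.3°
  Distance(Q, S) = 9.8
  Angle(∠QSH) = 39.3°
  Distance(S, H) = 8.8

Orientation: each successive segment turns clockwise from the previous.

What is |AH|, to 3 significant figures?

21.0

∠GQS = 124.3° gives QS at 170° from the x-axis; with |QS| = 9.8, S = (-14.7, 4.32). ∠QSH = 39.3° gives SH at 29.2° from the x-axis; with |SH| = 8.8, H = (-6.99, 8.61). Then |AH| = |H − A| = 21.0.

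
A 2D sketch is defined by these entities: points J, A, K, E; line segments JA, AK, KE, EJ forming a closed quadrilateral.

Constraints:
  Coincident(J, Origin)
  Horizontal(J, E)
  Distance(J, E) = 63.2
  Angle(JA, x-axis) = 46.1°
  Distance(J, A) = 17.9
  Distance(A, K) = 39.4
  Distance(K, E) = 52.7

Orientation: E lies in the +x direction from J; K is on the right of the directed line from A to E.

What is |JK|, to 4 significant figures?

31.47

Checks: |AK| = 39.40 ✓; |KE| = 52.70 ✓.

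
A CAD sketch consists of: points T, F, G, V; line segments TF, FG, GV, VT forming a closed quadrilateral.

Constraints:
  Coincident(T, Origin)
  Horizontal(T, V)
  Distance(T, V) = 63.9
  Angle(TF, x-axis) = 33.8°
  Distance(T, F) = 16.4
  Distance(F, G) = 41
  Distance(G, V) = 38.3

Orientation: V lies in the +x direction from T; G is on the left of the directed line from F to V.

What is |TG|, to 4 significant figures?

57.38

T is at the origin; TV is horizontal with |TV| = 63.9 and V in +x, so V = (63.9, 0). TF runs at 33.8° with |TF| = 16.4, so F = (13.63, 9.123). G is determined by |FG| = 41.0 and |GV| = 38.3 together: it lies at the intersection of circle(F, 41.0) and circle(V, 38.3). With |FV| = 51.09, the foot of the radical line on FV is 27.64 from F and the perpendicular offset is √(41.0² − 27.64²) = 30.28. Taking the left-of-FV solution: G = (46.23, 33.98).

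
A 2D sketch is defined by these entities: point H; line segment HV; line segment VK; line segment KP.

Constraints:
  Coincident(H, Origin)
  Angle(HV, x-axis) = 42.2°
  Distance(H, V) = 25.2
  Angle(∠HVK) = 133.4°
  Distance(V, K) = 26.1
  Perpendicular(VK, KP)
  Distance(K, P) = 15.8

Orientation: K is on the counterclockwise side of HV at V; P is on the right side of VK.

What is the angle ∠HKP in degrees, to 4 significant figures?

112.9°

∠HVK = 133.4°, so VK runs at 42.2° + (180° − 133.4°) = 88.80° from the x-axis; with |VK| = 26.1, K = V + 26.1·(cos 88.80°, sin 88.80°) = (19.21, 43.02). VK is perpendicular to KP; with |KP| = 15.8 on the right of VK, P = K + 15.8·(0.9998, -0.02094) = (35.01, 42.69). Then cos ∠HKP = KH·KP / (|KH||KP|), giving 112.9°.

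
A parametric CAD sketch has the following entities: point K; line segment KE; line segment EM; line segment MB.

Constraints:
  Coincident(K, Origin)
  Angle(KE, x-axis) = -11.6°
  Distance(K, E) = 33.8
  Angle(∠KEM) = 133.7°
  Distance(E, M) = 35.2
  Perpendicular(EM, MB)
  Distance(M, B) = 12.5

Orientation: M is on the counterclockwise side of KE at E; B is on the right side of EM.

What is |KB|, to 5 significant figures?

69.229

K is at the origin; KE runs at -11.6° with length 33.8, so E = 33.8·(cos -11.6°, sin -11.6°) = (33.110, -6.7964). ∠KEM = 133.7°, so EM runs at -11.6° + (180° − 133.7°) = 34.700° from the x-axis; with |EM| = 35.2, M = E + 35.2·(cos 34.700°, sin 34.700°) = (62.049, 13.242). The perpendicularity gives MB at right angles to EM; with |MB| = 12.5 on the right of EM, B = M + 12.5·(0.56928, -0.82214) = (69.165, 2.9654). Then |KB| = |B − K| = 69.229.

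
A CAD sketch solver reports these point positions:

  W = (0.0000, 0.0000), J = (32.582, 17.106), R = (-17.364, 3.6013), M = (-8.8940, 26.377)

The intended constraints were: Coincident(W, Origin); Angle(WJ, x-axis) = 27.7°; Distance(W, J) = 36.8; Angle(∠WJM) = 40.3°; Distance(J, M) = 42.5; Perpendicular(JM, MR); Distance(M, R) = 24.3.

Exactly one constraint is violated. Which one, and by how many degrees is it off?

Perpendicular(JM, MR) — off by 7.80°.

W = (0.00, 0.00) ✓; WJ at 27.70° ✓; |WJ| = 36.80 ✓; ∠WJM = 40.30° ✓; |JM| = 42.50 ✓; ∠(JM, MR) = 82.20° ✗; |MR| = 24.30 ✓.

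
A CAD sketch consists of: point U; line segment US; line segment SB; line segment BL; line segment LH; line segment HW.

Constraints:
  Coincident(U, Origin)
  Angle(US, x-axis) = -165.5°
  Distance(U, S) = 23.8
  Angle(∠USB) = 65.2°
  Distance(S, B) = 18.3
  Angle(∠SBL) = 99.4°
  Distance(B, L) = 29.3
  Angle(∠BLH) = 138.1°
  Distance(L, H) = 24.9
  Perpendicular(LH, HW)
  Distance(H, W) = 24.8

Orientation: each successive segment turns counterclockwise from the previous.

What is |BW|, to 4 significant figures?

47.00

U is at the origin; US runs at -165.5° with length 23.8, so S = (-23.04, -5.959). ∠USB = 65.2° gives SB at -50.70° from the x-axis; with |SB| = 18.3, B = (-11.45, -20.12). ∠SBL = 99.4° gives BL at 29.90° from the x-axis; with |BL| = 29.3, L = (13.95, -5.515). ∠BLH = 138.1° gives LH at 71.80° from the x-axis; with |LH| = 24.9, H = (21.73, 18.14). LH ⟂ HW, so HW runs at 161.8°; with |HW| = 24.8, W = (-1.833, 25.89). Then |BW| = |W − B| = 47.00.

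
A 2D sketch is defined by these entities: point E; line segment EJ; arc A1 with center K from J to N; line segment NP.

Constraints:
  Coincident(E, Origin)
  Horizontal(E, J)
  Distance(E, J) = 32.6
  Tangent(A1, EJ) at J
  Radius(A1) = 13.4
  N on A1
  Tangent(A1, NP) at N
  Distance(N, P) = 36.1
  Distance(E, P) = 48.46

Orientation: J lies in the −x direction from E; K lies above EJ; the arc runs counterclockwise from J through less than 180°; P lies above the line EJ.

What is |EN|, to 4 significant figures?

22.34

Checks: |KN| = 13.40 ✓; ∠(KN, NP) = 90.00° ✓; |NP| = 36.10 ✓; |EP| = 48.46 ✓.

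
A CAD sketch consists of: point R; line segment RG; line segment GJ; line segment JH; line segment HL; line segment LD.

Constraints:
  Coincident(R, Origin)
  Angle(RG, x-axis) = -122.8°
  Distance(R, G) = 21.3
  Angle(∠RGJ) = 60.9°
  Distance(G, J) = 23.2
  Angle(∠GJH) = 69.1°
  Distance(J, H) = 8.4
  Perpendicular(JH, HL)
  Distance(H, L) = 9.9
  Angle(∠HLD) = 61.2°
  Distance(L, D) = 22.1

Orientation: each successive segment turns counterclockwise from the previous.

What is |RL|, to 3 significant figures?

14.3

∠GJH = 69.1° gives JH at 107° from the x-axis; with |JH| = 8.4, H = (9.13, -11.4). JH ⟂ HL, so HL runs at -163°; with |HL| = 9.9, L = (-0.328, -14.3). Then |RL| = |L − R| = 14.3.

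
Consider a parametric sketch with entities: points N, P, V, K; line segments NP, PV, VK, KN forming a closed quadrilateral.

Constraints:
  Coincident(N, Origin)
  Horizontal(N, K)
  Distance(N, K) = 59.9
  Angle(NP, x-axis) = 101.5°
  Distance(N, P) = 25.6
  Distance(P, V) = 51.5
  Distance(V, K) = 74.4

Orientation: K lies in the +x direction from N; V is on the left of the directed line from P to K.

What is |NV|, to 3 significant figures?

71.1

N is at the origin; NK is horizontal with |NK| = 59.9 and K in +x, so K = (59.9, 0). NP runs at 101.5° with |NP| = 25.6, so P = (-5.10, 25.1). V is determined by |PV| = 51.5 and |VK| = 74.4 together: it lies at the intersection of circle(P, 51.5) and circle(K, 74.4). With |PK| = 69.7, the foot of the radical line on PK is 14.1 from P and the perpendicular offset is √(51.5² − 14.1²) = 49.5. Taking the left-of-PK solution: V = (25.9, 66.2).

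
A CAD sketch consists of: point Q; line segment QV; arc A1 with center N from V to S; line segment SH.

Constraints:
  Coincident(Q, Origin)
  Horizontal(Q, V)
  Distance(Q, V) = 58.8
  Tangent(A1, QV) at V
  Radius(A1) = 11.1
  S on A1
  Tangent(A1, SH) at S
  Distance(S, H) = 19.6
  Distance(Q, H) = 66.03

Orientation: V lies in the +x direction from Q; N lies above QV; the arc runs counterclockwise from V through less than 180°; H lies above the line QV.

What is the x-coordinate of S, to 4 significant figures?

67.96

Checks: Q.y = 0.00, V.y = 0.00 ✓; |NS| = 11.10 ✓; ∠(NS, SH) = 90.00° ✓; |SH| = 19.60 ✓; |QH| = 66.03 ✓.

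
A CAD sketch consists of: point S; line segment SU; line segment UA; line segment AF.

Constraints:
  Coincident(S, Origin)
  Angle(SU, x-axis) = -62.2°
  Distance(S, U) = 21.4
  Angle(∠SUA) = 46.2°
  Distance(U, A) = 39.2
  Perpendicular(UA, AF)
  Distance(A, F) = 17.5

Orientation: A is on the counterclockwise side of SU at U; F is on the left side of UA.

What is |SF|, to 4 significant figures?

24.47

S is at the origin; SU runs at -62.2° with length 21.4, so U = 21.4·(cos -62.2°, sin -62.2°) = (9.981, -18.93). ∠SUA = 46.2°, so UA runs at -62.2° + (180° − 46.2°) = 71.60° from the x-axis; with |UA| = 39.2, A = U + 39.2·(cos 71.60°, sin 71.60°) = (22.35, 18.27). UA ⟂ AF; with |AF| = 17.5 on the left of UA, F = A + 17.5·(-0.9489, 0.3156) = (5.749, 23.79). Then |SF| = |F − S| = 24.47.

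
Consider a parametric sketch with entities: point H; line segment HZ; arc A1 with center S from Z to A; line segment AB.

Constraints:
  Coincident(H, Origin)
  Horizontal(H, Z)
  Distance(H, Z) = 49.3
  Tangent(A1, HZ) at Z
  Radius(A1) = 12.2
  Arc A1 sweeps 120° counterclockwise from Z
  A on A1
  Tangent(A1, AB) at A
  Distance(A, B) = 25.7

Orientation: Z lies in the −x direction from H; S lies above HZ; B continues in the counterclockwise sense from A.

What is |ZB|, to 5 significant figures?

40.621

H is at the origin; HZ is horizontal with |HZ| = 49.3 and Z on the −x side, so Z = (-49.300, 0.0000). Since A1 is tangent to HZ there, SZ ⟂ HZ, so S = Z + (0, 12.2) = (-49.300, 12.200). On A1, Z sits at bearing -90° from S; a 120° counterclockwise sweep puts A at bearing 30°, so A = S + 12.2·(cos 30°, sin 30°) = (-38.734, 18.300). Since A1 is tangent to AB there, SA ⟂ AB, so AB runs along (−sin 30°, cos 30°); with |AB| = 25.7, B = (-51.584, 40.557). Then |ZB| = |B − Z| = 40.621.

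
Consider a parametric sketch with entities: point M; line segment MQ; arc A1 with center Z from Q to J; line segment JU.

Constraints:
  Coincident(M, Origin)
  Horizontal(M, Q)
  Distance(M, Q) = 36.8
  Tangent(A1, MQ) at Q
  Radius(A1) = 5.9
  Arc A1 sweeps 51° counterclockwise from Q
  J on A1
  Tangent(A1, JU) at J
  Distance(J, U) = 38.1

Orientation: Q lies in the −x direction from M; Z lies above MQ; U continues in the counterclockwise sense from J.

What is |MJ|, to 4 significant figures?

32.29

M is at the origin; M and Q share the same y with |MQ| = 36.8 and Q on the −x side, so Q = (-36.80, 0.000). Since A1 is tangent to MQ there, ZQ ⟂ MQ, so Z = Q + (0, 5.9) = (-36.80, 5.900). On A1, Q sits at bearing -90° from Z; a 51° counterclockwise sweep puts J at bearing -39°, so J = Z + 5.9·(cos -39°, sin -39°) = (-32.21, 2.187). Then |MJ| = |J − M| = 32.29.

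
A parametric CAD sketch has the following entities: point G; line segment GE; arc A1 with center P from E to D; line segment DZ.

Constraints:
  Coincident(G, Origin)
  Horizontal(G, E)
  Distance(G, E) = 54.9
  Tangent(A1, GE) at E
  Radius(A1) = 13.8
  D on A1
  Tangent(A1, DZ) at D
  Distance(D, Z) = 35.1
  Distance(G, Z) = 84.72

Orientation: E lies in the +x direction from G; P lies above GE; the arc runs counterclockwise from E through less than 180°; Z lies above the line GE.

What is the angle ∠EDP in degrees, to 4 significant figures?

45.55°

G is at the origin; G and E share the same y with |GE| = 54.9 and E on the +x side, so E = (54.90, 0.000). The tangent condition forces PE to be normal to GE, so P = E + (0, 13.8) = (54.90, 13.80). Since PD ⟂ DZ (tangency), |PZ| = √(13.8² + 35.1²) = 37.72 regardless of where D sits on A1. So Z lies on both circle(G, 84.72) and circle(P, 37.72); the above-GE intersection is Z = (69.37, 48.63). D is the foot of the tangent from Z: D = (68.70, 13.53).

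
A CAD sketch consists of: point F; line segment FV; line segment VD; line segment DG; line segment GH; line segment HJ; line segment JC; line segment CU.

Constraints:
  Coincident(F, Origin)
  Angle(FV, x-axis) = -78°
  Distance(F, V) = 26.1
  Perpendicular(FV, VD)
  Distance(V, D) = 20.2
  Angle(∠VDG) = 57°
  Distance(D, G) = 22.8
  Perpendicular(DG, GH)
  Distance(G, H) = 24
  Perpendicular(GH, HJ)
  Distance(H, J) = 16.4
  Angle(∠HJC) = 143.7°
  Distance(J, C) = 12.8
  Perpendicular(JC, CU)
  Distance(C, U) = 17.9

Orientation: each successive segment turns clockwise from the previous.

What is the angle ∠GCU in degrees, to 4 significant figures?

22.12°

∠HJC = 143.7° gives JC at -147.3° from the x-axis; with |JC| = 12.8, C = (-0.4039, -39.27). JC is perpendicular to CU, so CU runs at 122.7°; with |CU| = 17.9, U = (-10.07, -24.21). Then cos ∠GCU = CG·CU / (|CG||CU|), giving 22.12°.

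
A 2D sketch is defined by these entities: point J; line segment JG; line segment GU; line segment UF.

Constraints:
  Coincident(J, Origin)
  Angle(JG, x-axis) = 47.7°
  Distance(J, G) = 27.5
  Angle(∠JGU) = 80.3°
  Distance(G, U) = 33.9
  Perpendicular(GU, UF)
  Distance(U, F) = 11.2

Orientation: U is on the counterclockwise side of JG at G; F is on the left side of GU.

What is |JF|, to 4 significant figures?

33.31

J is at the origin; JG runs at 47.7° with length 27.5, so G = 27.5·(cos 47.7°, sin 47.7°) = (18.51, 20.34). ∠JGU = 80.3°, so GU runs at 47.7° + (180° − 80.3°) = 147.4° from the x-axis; with |GU| = 33.9, U = G + 33.9·(cos 147.4°, sin 147.4°) = (-10.05, 38.60). GU ⟂ UF; with |UF| = 11.2 on the left of GU, F = U + 11.2·(-0.5388, -0.8425) = (-16.09, 29.17). Then |JF| = |F − J| = 33.31.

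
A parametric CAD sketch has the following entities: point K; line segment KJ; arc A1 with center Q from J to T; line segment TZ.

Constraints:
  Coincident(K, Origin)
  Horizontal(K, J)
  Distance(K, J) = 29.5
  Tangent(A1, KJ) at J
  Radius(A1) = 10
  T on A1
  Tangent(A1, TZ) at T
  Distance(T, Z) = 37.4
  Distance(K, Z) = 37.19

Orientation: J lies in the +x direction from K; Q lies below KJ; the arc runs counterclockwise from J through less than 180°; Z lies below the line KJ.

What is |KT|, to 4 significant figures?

21.46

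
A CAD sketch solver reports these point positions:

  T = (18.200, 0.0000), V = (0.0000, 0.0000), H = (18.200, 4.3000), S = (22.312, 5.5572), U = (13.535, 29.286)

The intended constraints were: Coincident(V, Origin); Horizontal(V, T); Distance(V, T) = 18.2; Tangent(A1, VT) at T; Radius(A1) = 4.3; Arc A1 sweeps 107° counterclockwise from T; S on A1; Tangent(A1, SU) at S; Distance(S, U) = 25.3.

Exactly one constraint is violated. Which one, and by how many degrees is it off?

Tangent(A1, SU) at S — off by 3.30°.

V = (0.00, 0.00) ✓; V.y = 0.00, T.y = 0.00 ✓; |VT| = 18.20 ✓; ∠(HT, TV) = 90.00° ✓; |HT| = 4.300 ✓; bearing(H→S) − bearing(H→T) = 107.0° ✓; |HS| = 4.300 ✓; ∠(HS, SU) = 86.70° ✗; |SU| = 25.30 ✓.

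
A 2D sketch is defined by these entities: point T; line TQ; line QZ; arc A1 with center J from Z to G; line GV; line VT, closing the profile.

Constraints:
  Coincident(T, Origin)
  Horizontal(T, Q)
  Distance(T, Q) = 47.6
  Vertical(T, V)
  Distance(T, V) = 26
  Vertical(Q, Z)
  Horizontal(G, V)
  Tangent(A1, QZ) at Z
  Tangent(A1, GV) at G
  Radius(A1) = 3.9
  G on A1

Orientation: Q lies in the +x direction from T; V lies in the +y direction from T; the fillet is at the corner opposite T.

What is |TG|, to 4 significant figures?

50.85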